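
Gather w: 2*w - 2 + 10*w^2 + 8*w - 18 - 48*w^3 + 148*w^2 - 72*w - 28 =-48*w^3 + 158*w^2 - 62*w - 48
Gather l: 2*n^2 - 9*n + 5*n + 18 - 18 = 2*n^2 - 4*n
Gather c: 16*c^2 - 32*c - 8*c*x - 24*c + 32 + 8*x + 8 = 16*c^2 + c*(-8*x - 56) + 8*x + 40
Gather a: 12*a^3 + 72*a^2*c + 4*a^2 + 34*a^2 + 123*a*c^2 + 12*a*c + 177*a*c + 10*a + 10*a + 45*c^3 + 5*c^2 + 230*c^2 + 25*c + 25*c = 12*a^3 + a^2*(72*c + 38) + a*(123*c^2 + 189*c + 20) + 45*c^3 + 235*c^2 + 50*c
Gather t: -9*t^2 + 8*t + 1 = -9*t^2 + 8*t + 1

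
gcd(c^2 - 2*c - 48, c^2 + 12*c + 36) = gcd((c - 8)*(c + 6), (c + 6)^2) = c + 6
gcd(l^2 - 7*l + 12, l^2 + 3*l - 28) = l - 4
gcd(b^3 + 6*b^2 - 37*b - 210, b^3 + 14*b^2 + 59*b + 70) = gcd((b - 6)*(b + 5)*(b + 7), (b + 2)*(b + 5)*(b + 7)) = b^2 + 12*b + 35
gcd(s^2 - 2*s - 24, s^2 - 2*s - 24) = s^2 - 2*s - 24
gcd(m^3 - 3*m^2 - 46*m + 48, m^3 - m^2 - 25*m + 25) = m - 1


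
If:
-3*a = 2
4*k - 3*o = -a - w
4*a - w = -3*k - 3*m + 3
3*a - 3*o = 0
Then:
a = -2/3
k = -w/4 - 1/3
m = 7*w/12 + 20/9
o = -2/3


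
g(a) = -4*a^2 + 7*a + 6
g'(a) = 7 - 8*a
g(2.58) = -2.57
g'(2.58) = -13.64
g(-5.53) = -155.03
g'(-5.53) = 51.24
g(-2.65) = -40.64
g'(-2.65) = 28.20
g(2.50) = -1.50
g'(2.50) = -13.00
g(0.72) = 8.97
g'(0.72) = 1.24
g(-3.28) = -59.99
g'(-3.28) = 33.24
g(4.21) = -35.43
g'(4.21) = -26.68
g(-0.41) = 2.46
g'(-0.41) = 10.28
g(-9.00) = -381.00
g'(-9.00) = 79.00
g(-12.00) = -654.00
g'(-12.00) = 103.00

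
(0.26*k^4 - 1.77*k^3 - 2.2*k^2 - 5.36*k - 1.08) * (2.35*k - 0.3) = 0.611*k^5 - 4.2375*k^4 - 4.639*k^3 - 11.936*k^2 - 0.93*k + 0.324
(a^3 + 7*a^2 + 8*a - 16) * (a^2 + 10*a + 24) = a^5 + 17*a^4 + 102*a^3 + 232*a^2 + 32*a - 384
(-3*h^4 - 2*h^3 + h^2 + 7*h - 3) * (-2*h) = 6*h^5 + 4*h^4 - 2*h^3 - 14*h^2 + 6*h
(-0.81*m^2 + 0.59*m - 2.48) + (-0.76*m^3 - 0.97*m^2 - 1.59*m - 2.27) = -0.76*m^3 - 1.78*m^2 - 1.0*m - 4.75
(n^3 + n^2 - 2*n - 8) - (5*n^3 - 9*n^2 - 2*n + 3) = -4*n^3 + 10*n^2 - 11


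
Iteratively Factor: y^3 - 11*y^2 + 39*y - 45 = (y - 3)*(y^2 - 8*y + 15) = (y - 3)^2*(y - 5)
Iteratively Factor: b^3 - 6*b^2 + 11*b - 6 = (b - 1)*(b^2 - 5*b + 6) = (b - 2)*(b - 1)*(b - 3)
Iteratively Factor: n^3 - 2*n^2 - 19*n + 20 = (n - 5)*(n^2 + 3*n - 4) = (n - 5)*(n + 4)*(n - 1)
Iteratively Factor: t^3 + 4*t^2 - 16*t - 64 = (t + 4)*(t^2 - 16) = (t - 4)*(t + 4)*(t + 4)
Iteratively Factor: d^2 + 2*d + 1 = (d + 1)*(d + 1)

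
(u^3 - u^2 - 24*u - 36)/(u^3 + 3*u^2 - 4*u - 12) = (u - 6)/(u - 2)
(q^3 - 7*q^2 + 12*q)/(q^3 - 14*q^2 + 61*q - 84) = q/(q - 7)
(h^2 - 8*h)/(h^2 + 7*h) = (h - 8)/(h + 7)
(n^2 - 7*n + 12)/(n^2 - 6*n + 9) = (n - 4)/(n - 3)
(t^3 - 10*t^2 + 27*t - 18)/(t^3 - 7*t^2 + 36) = (t - 1)/(t + 2)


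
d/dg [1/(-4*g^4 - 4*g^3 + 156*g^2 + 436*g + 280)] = (4*g^3 + 3*g^2 - 78*g - 109)/(4*(-g^4 - g^3 + 39*g^2 + 109*g + 70)^2)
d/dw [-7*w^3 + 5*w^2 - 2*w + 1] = -21*w^2 + 10*w - 2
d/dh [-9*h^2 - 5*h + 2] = -18*h - 5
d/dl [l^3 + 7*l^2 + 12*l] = 3*l^2 + 14*l + 12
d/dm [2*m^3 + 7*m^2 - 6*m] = 6*m^2 + 14*m - 6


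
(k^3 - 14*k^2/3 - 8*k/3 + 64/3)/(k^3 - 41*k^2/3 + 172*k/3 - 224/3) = (k + 2)/(k - 7)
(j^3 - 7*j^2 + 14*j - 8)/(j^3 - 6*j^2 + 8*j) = (j - 1)/j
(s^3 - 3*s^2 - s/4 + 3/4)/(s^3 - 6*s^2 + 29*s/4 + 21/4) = (2*s - 1)/(2*s - 7)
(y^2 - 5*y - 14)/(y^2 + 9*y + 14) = (y - 7)/(y + 7)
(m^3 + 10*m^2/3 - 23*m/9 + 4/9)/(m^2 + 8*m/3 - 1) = (3*m^2 + 11*m - 4)/(3*(m + 3))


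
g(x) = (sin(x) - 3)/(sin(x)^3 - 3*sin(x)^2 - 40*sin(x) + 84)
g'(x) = (sin(x) - 3)*(-3*sin(x)^2*cos(x) + 6*sin(x)*cos(x) + 40*cos(x))/(sin(x)^3 - 3*sin(x)^2 - 40*sin(x) + 84)^2 + cos(x)/(sin(x)^3 - 3*sin(x)^2 - 40*sin(x) + 84) = (-2*sin(x)^3 + 12*sin(x)^2 - 18*sin(x) - 36)*cos(x)/(sin(x)^3 - 3*sin(x)^2 - 40*sin(x) + 84)^2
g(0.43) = -0.04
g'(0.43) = -0.01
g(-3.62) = -0.04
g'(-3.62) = 0.01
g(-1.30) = -0.03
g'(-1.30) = -0.00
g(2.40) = -0.04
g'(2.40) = 0.01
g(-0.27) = -0.03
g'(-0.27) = -0.00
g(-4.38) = -0.05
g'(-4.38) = 0.01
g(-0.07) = -0.04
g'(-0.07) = -0.00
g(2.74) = -0.04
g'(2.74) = 0.01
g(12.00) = -0.03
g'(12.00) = 0.00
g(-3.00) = -0.04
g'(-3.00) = 0.00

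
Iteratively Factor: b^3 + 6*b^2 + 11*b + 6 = (b + 1)*(b^2 + 5*b + 6) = (b + 1)*(b + 2)*(b + 3)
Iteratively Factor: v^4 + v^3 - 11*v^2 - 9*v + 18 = (v + 3)*(v^3 - 2*v^2 - 5*v + 6) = (v - 3)*(v + 3)*(v^2 + v - 2) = (v - 3)*(v - 1)*(v + 3)*(v + 2)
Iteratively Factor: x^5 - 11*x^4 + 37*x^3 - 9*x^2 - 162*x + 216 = (x - 3)*(x^4 - 8*x^3 + 13*x^2 + 30*x - 72) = (x - 3)^2*(x^3 - 5*x^2 - 2*x + 24) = (x - 4)*(x - 3)^2*(x^2 - x - 6) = (x - 4)*(x - 3)^3*(x + 2)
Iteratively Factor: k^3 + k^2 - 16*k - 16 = (k - 4)*(k^2 + 5*k + 4) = (k - 4)*(k + 4)*(k + 1)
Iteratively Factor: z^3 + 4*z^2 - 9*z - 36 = (z + 4)*(z^2 - 9) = (z + 3)*(z + 4)*(z - 3)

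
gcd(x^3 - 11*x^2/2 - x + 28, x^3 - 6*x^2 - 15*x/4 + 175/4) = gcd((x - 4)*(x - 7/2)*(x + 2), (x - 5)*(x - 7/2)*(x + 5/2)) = x - 7/2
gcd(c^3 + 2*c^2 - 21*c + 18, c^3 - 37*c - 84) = 1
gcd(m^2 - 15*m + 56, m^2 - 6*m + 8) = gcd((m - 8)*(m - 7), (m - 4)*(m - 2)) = 1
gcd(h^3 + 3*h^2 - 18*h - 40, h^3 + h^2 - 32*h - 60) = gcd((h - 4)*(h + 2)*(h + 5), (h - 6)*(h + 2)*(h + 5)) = h^2 + 7*h + 10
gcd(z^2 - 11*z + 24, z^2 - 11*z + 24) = z^2 - 11*z + 24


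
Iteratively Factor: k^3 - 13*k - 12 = (k - 4)*(k^2 + 4*k + 3) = (k - 4)*(k + 1)*(k + 3)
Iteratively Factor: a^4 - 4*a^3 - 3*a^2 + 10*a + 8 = (a - 2)*(a^3 - 2*a^2 - 7*a - 4) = (a - 4)*(a - 2)*(a^2 + 2*a + 1) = (a - 4)*(a - 2)*(a + 1)*(a + 1)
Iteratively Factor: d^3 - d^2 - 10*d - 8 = (d - 4)*(d^2 + 3*d + 2) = (d - 4)*(d + 1)*(d + 2)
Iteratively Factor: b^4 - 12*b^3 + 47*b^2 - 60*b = (b)*(b^3 - 12*b^2 + 47*b - 60) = b*(b - 4)*(b^2 - 8*b + 15) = b*(b - 5)*(b - 4)*(b - 3)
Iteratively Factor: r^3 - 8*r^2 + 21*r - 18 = (r - 2)*(r^2 - 6*r + 9) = (r - 3)*(r - 2)*(r - 3)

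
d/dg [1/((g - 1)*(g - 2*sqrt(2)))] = ((1 - g)*(g - 2*sqrt(2))^2 + (-g + 2*sqrt(2))*(g - 1)^2)/((g - 1)^3*(g - 2*sqrt(2))^3)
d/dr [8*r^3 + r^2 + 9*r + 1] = 24*r^2 + 2*r + 9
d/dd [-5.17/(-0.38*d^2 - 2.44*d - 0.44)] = (-3.9292*d - 12.6148)/(0.38*d^2 + 2.44*d + 0.44)^2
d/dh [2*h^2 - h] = 4*h - 1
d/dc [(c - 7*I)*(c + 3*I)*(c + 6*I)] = 3*c^2 + 4*I*c + 45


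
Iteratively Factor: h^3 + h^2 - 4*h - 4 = (h - 2)*(h^2 + 3*h + 2) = (h - 2)*(h + 2)*(h + 1)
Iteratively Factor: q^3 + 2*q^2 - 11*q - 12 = (q + 1)*(q^2 + q - 12) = (q - 3)*(q + 1)*(q + 4)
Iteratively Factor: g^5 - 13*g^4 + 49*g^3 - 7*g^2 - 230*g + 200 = (g + 2)*(g^4 - 15*g^3 + 79*g^2 - 165*g + 100) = (g - 4)*(g + 2)*(g^3 - 11*g^2 + 35*g - 25) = (g - 4)*(g - 1)*(g + 2)*(g^2 - 10*g + 25) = (g - 5)*(g - 4)*(g - 1)*(g + 2)*(g - 5)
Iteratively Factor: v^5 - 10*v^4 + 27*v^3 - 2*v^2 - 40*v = (v + 1)*(v^4 - 11*v^3 + 38*v^2 - 40*v) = (v - 5)*(v + 1)*(v^3 - 6*v^2 + 8*v) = (v - 5)*(v - 4)*(v + 1)*(v^2 - 2*v) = (v - 5)*(v - 4)*(v - 2)*(v + 1)*(v)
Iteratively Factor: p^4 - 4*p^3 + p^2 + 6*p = (p)*(p^3 - 4*p^2 + p + 6) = p*(p - 3)*(p^2 - p - 2) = p*(p - 3)*(p - 2)*(p + 1)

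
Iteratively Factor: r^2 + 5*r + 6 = (r + 3)*(r + 2)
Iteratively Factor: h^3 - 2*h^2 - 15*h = (h)*(h^2 - 2*h - 15) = h*(h - 5)*(h + 3)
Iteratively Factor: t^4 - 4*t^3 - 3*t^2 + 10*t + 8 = (t - 4)*(t^3 - 3*t - 2) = (t - 4)*(t + 1)*(t^2 - t - 2) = (t - 4)*(t - 2)*(t + 1)*(t + 1)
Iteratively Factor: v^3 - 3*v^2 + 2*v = (v - 1)*(v^2 - 2*v) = v*(v - 1)*(v - 2)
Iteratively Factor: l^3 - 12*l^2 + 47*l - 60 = (l - 5)*(l^2 - 7*l + 12) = (l - 5)*(l - 3)*(l - 4)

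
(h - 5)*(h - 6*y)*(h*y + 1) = h^3*y - 6*h^2*y^2 - 5*h^2*y + h^2 + 30*h*y^2 - 6*h*y - 5*h + 30*y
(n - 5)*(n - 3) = n^2 - 8*n + 15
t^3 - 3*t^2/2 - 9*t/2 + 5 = (t - 5/2)*(t - 1)*(t + 2)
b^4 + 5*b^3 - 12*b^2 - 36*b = b*(b - 3)*(b + 2)*(b + 6)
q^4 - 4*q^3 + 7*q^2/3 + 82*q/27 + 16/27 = (q - 8/3)*(q - 2)*(q + 1/3)^2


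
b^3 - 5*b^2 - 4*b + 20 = (b - 5)*(b - 2)*(b + 2)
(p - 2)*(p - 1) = p^2 - 3*p + 2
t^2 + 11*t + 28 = (t + 4)*(t + 7)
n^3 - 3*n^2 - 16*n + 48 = (n - 4)*(n - 3)*(n + 4)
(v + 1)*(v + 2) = v^2 + 3*v + 2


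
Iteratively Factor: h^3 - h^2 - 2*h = (h + 1)*(h^2 - 2*h) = (h - 2)*(h + 1)*(h)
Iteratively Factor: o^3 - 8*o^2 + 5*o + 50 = (o + 2)*(o^2 - 10*o + 25) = (o - 5)*(o + 2)*(o - 5)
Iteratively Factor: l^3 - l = (l)*(l^2 - 1) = l*(l + 1)*(l - 1)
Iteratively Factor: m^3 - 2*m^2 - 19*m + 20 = (m + 4)*(m^2 - 6*m + 5) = (m - 5)*(m + 4)*(m - 1)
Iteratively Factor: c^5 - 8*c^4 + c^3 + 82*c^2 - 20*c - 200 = (c + 2)*(c^4 - 10*c^3 + 21*c^2 + 40*c - 100) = (c - 5)*(c + 2)*(c^3 - 5*c^2 - 4*c + 20) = (c - 5)^2*(c + 2)*(c^2 - 4) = (c - 5)^2*(c + 2)^2*(c - 2)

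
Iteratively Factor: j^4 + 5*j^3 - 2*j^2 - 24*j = (j + 4)*(j^3 + j^2 - 6*j) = (j - 2)*(j + 4)*(j^2 + 3*j) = j*(j - 2)*(j + 4)*(j + 3)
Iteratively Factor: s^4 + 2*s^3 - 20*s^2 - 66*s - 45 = (s - 5)*(s^3 + 7*s^2 + 15*s + 9) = (s - 5)*(s + 3)*(s^2 + 4*s + 3) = (s - 5)*(s + 3)^2*(s + 1)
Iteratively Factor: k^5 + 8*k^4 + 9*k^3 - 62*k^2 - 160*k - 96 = (k - 3)*(k^4 + 11*k^3 + 42*k^2 + 64*k + 32) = (k - 3)*(k + 4)*(k^3 + 7*k^2 + 14*k + 8) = (k - 3)*(k + 1)*(k + 4)*(k^2 + 6*k + 8) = (k - 3)*(k + 1)*(k + 4)^2*(k + 2)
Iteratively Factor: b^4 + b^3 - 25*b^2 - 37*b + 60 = (b + 4)*(b^3 - 3*b^2 - 13*b + 15) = (b + 3)*(b + 4)*(b^2 - 6*b + 5) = (b - 1)*(b + 3)*(b + 4)*(b - 5)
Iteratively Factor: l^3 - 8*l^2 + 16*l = (l - 4)*(l^2 - 4*l) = l*(l - 4)*(l - 4)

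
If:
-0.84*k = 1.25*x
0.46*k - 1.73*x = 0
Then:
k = 0.00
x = 0.00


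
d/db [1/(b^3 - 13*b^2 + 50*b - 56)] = (-3*b^2 + 26*b - 50)/(b^3 - 13*b^2 + 50*b - 56)^2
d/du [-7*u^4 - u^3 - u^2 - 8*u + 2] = -28*u^3 - 3*u^2 - 2*u - 8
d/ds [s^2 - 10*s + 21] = 2*s - 10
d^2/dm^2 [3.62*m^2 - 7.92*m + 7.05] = 7.24000000000000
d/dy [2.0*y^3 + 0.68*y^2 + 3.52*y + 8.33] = 6.0*y^2 + 1.36*y + 3.52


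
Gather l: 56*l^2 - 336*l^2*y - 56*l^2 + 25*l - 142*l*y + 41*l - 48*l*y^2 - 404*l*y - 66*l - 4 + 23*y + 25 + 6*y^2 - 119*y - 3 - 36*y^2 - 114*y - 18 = -336*l^2*y + l*(-48*y^2 - 546*y) - 30*y^2 - 210*y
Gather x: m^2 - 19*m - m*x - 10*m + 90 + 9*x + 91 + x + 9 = m^2 - 29*m + x*(10 - m) + 190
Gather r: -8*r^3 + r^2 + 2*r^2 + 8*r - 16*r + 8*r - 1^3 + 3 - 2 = -8*r^3 + 3*r^2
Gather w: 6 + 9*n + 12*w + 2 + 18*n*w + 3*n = 12*n + w*(18*n + 12) + 8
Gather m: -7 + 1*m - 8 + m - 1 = 2*m - 16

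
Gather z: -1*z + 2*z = z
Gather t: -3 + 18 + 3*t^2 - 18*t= 3*t^2 - 18*t + 15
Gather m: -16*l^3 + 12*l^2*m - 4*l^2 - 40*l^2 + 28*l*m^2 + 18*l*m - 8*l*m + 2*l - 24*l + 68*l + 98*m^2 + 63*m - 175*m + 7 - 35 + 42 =-16*l^3 - 44*l^2 + 46*l + m^2*(28*l + 98) + m*(12*l^2 + 10*l - 112) + 14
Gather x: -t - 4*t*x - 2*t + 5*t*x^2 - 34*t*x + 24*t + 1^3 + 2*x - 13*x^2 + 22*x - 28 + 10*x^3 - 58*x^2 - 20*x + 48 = 21*t + 10*x^3 + x^2*(5*t - 71) + x*(4 - 38*t) + 21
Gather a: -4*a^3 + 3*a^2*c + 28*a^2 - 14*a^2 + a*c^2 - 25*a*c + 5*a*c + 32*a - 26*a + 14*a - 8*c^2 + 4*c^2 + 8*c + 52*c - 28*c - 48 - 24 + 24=-4*a^3 + a^2*(3*c + 14) + a*(c^2 - 20*c + 20) - 4*c^2 + 32*c - 48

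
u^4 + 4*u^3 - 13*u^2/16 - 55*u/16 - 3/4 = (u - 1)*(u + 1/4)*(u + 3/4)*(u + 4)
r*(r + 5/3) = r^2 + 5*r/3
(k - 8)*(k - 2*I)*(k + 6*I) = k^3 - 8*k^2 + 4*I*k^2 + 12*k - 32*I*k - 96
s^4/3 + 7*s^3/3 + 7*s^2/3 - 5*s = s*(s/3 + 1)*(s - 1)*(s + 5)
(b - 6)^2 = b^2 - 12*b + 36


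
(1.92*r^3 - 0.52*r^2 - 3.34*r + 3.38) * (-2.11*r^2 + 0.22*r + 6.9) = -4.0512*r^5 + 1.5196*r^4 + 20.181*r^3 - 11.4546*r^2 - 22.3024*r + 23.322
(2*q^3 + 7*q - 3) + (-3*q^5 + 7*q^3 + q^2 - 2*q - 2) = -3*q^5 + 9*q^3 + q^2 + 5*q - 5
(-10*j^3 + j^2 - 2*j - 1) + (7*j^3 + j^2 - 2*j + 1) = -3*j^3 + 2*j^2 - 4*j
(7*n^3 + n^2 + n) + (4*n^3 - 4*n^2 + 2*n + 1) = 11*n^3 - 3*n^2 + 3*n + 1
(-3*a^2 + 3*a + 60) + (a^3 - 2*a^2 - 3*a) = a^3 - 5*a^2 + 60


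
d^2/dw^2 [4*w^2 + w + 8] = 8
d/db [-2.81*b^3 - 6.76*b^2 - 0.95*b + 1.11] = -8.43*b^2 - 13.52*b - 0.95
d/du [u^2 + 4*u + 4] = 2*u + 4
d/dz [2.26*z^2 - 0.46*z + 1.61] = 4.52*z - 0.46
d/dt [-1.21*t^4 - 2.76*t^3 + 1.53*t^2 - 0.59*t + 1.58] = -4.84*t^3 - 8.28*t^2 + 3.06*t - 0.59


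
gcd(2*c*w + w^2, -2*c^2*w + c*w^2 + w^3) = 2*c*w + w^2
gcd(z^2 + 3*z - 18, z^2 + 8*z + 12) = z + 6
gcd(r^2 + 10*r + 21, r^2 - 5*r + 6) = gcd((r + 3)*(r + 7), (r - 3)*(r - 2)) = 1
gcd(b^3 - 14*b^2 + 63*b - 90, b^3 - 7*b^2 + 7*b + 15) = b^2 - 8*b + 15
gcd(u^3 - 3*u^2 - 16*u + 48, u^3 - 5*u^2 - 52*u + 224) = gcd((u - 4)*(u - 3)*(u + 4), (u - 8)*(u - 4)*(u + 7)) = u - 4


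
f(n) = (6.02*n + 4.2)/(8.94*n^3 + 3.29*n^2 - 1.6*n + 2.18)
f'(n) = (6.02*n + 4.2)*(-26.82*n^2 - 6.58*n + 1.6)/(8.94*n^3 + 3.29*n^2 - 1.6*n + 2.18)^2 + 6.02/(8.94*n^3 + 3.29*n^2 - 1.6*n + 2.18) = (-107.6376*n^3 - 132.4498*n^2 - 27.636*n + 19.8436)/(79.9236*n^6 + 58.8252*n^5 - 17.7839*n^4 + 28.4504*n^3 + 16.9044*n^2 - 6.976*n + 4.7524)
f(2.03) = 0.19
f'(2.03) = -0.19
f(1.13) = 0.63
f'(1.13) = -1.10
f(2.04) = 0.19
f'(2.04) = -0.19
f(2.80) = 0.10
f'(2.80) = -0.07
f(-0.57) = 0.31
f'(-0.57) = 1.99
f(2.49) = 0.12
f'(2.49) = -0.10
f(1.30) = 0.48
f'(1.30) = -0.74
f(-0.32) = 0.83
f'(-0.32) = 2.49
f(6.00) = 0.02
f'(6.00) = -0.01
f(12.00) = 0.00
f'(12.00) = -0.00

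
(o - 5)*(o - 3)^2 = o^3 - 11*o^2 + 39*o - 45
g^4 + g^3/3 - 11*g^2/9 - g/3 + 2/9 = (g - 1)*(g - 1/3)*(g + 2/3)*(g + 1)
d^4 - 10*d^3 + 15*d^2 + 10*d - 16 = (d - 8)*(d - 2)*(d - 1)*(d + 1)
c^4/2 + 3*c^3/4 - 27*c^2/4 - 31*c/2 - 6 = (c/2 + 1)*(c - 4)*(c + 1/2)*(c + 3)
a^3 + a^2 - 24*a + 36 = (a - 3)*(a - 2)*(a + 6)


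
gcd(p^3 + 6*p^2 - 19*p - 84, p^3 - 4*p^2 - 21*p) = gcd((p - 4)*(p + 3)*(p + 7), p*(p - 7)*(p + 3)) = p + 3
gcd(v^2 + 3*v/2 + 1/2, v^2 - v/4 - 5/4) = v + 1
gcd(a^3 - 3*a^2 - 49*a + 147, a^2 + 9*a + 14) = a + 7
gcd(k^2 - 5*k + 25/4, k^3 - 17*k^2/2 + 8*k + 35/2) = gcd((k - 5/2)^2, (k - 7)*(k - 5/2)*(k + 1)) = k - 5/2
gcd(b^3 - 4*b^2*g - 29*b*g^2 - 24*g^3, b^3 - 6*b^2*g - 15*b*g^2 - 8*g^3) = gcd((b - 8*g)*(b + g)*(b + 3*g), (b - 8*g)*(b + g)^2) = b^2 - 7*b*g - 8*g^2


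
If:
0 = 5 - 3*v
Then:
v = 5/3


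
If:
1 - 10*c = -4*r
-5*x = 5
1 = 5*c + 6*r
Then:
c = 1/8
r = 1/16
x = -1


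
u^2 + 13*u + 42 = (u + 6)*(u + 7)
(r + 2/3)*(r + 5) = r^2 + 17*r/3 + 10/3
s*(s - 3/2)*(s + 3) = s^3 + 3*s^2/2 - 9*s/2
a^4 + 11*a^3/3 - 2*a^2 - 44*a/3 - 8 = (a - 2)*(a + 2/3)*(a + 2)*(a + 3)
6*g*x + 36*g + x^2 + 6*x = (6*g + x)*(x + 6)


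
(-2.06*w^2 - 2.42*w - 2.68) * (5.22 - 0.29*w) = 0.5974*w^3 - 10.0514*w^2 - 11.8552*w - 13.9896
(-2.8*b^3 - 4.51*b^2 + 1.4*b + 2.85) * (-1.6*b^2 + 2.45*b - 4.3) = 4.48*b^5 + 0.356*b^4 - 1.2495*b^3 + 18.263*b^2 + 0.962500000000001*b - 12.255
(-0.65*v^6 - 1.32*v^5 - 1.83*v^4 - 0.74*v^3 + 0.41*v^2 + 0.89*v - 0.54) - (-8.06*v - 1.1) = -0.65*v^6 - 1.32*v^5 - 1.83*v^4 - 0.74*v^3 + 0.41*v^2 + 8.95*v + 0.56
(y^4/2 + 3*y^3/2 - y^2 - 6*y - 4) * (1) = y^4/2 + 3*y^3/2 - y^2 - 6*y - 4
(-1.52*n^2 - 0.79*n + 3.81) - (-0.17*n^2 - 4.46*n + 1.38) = -1.35*n^2 + 3.67*n + 2.43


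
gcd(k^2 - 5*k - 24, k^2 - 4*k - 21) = k + 3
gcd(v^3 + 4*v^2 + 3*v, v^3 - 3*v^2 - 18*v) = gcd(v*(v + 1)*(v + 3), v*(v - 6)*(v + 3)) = v^2 + 3*v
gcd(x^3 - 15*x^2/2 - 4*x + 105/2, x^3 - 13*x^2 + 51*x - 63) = x^2 - 10*x + 21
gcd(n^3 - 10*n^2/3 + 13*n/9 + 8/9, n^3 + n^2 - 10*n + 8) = n - 1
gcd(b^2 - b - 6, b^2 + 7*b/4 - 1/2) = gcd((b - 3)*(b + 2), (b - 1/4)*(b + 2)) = b + 2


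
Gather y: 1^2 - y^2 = 1 - y^2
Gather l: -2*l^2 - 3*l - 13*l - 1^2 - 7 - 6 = -2*l^2 - 16*l - 14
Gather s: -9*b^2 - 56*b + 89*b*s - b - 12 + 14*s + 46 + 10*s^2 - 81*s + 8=-9*b^2 - 57*b + 10*s^2 + s*(89*b - 67) + 42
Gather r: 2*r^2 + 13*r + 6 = 2*r^2 + 13*r + 6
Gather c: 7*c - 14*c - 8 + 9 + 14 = 15 - 7*c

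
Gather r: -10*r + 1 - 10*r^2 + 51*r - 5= -10*r^2 + 41*r - 4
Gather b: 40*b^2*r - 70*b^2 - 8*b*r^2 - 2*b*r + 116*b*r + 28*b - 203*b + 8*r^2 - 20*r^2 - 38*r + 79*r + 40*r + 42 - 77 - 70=b^2*(40*r - 70) + b*(-8*r^2 + 114*r - 175) - 12*r^2 + 81*r - 105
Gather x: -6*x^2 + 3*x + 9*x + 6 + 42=-6*x^2 + 12*x + 48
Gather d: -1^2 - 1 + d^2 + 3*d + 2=d^2 + 3*d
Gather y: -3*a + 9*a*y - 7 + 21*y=-3*a + y*(9*a + 21) - 7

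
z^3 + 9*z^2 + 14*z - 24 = (z - 1)*(z + 4)*(z + 6)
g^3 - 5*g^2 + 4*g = g*(g - 4)*(g - 1)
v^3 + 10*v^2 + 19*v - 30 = (v - 1)*(v + 5)*(v + 6)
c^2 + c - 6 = (c - 2)*(c + 3)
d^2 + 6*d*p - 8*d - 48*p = (d - 8)*(d + 6*p)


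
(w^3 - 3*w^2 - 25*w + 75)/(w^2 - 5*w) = w + 2 - 15/w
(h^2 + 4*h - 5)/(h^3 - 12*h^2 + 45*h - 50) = (h^2 + 4*h - 5)/(h^3 - 12*h^2 + 45*h - 50)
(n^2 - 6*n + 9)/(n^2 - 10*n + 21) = (n - 3)/(n - 7)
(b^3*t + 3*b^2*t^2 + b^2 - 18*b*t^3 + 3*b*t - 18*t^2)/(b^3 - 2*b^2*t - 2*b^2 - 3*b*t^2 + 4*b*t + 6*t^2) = (b^2*t + 6*b*t^2 + b + 6*t)/(b^2 + b*t - 2*b - 2*t)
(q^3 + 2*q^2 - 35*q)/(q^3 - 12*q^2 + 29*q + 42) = q*(q^2 + 2*q - 35)/(q^3 - 12*q^2 + 29*q + 42)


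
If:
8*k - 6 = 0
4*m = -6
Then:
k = 3/4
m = -3/2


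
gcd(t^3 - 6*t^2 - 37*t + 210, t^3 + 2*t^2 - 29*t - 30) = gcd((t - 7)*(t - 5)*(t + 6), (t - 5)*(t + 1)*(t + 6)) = t^2 + t - 30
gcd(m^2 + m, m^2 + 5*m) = m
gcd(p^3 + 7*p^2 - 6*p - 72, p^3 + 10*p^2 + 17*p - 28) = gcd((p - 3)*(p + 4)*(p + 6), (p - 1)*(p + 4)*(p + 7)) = p + 4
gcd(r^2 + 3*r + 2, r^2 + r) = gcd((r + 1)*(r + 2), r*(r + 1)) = r + 1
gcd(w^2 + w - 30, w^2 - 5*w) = w - 5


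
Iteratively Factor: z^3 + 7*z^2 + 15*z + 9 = (z + 1)*(z^2 + 6*z + 9) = (z + 1)*(z + 3)*(z + 3)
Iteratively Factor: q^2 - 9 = (q - 3)*(q + 3)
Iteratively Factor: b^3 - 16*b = (b + 4)*(b^2 - 4*b) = b*(b + 4)*(b - 4)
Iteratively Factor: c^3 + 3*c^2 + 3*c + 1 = (c + 1)*(c^2 + 2*c + 1) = (c + 1)^2*(c + 1)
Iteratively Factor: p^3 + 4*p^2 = (p)*(p^2 + 4*p) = p*(p + 4)*(p)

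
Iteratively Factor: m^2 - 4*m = (m - 4)*(m)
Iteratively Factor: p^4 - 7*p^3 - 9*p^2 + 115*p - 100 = (p - 5)*(p^3 - 2*p^2 - 19*p + 20) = (p - 5)*(p - 1)*(p^2 - p - 20) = (p - 5)*(p - 1)*(p + 4)*(p - 5)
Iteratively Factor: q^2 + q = (q)*(q + 1)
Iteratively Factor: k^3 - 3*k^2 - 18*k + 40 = (k - 2)*(k^2 - k - 20) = (k - 2)*(k + 4)*(k - 5)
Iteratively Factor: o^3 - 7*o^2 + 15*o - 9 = (o - 3)*(o^2 - 4*o + 3) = (o - 3)^2*(o - 1)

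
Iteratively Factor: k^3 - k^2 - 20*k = (k - 5)*(k^2 + 4*k) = (k - 5)*(k + 4)*(k)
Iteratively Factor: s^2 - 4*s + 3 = (s - 3)*(s - 1)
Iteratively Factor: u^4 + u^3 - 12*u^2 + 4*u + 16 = (u - 2)*(u^3 + 3*u^2 - 6*u - 8) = (u - 2)*(u + 4)*(u^2 - u - 2) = (u - 2)^2*(u + 4)*(u + 1)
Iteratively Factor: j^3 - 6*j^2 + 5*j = (j)*(j^2 - 6*j + 5) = j*(j - 1)*(j - 5)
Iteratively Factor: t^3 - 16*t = (t)*(t^2 - 16) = t*(t - 4)*(t + 4)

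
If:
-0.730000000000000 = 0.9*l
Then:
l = -0.81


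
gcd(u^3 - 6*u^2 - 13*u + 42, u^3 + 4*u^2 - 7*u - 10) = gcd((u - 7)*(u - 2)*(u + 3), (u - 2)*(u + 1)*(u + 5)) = u - 2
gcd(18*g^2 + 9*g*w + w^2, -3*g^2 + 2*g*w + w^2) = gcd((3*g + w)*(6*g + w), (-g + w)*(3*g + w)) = 3*g + w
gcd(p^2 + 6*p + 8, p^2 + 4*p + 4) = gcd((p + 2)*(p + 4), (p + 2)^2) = p + 2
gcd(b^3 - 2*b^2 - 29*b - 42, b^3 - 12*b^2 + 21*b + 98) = b^2 - 5*b - 14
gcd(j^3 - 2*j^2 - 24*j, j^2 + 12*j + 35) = 1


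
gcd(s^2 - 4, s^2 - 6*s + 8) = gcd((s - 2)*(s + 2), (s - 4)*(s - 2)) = s - 2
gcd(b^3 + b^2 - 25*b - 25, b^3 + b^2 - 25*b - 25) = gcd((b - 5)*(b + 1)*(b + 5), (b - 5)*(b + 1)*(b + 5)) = b^3 + b^2 - 25*b - 25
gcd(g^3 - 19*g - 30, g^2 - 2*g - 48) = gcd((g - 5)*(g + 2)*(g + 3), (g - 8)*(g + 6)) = 1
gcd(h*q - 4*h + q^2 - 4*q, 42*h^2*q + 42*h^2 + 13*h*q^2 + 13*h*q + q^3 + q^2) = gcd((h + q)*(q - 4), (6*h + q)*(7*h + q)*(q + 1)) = 1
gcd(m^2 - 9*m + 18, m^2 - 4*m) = 1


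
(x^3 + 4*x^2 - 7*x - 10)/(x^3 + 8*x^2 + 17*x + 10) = (x - 2)/(x + 2)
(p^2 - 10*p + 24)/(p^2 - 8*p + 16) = (p - 6)/(p - 4)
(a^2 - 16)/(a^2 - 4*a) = (a + 4)/a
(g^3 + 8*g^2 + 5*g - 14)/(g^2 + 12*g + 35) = (g^2 + g - 2)/(g + 5)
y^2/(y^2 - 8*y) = y/(y - 8)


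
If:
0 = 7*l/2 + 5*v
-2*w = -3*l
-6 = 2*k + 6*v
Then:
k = 7*w/5 - 3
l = 2*w/3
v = -7*w/15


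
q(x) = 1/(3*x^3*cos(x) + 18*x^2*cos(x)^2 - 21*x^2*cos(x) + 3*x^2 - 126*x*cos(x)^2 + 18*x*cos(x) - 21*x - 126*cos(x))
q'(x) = (3*x^3*sin(x) + 36*x^2*sin(x)*cos(x) - 21*x^2*sin(x) - 9*x^2*cos(x) - 252*x*sin(x)*cos(x) + 18*x*sin(x) - 36*x*cos(x)^2 + 42*x*cos(x) - 6*x - 126*sin(x) + 126*cos(x)^2 - 18*cos(x) + 21)/(3*x^3*cos(x) + 18*x^2*cos(x)^2 - 21*x^2*cos(x) + 3*x^2 - 126*x*cos(x)^2 + 18*x*cos(x) - 21*x - 126*cos(x))^2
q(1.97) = 0.78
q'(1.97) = -2.27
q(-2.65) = 0.00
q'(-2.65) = 0.00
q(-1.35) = 1.58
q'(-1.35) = 303.07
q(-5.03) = -0.02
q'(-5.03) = -0.12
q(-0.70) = -0.02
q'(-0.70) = 0.04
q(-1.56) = 0.03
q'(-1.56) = 0.17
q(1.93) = 1.14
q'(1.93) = -21.52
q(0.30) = -0.01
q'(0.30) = 0.00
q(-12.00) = 0.00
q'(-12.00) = 0.00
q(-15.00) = 0.00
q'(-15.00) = 0.00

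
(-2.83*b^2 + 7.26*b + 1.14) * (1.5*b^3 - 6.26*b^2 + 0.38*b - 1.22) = -4.245*b^5 + 28.6058*b^4 - 44.813*b^3 - 0.924999999999999*b^2 - 8.424*b - 1.3908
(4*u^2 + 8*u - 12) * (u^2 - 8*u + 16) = 4*u^4 - 24*u^3 - 12*u^2 + 224*u - 192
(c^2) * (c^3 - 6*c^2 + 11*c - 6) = c^5 - 6*c^4 + 11*c^3 - 6*c^2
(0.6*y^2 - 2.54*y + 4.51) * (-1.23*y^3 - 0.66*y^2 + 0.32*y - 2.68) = -0.738*y^5 + 2.7282*y^4 - 3.6789*y^3 - 5.3974*y^2 + 8.2504*y - 12.0868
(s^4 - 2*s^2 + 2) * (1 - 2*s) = -2*s^5 + s^4 + 4*s^3 - 2*s^2 - 4*s + 2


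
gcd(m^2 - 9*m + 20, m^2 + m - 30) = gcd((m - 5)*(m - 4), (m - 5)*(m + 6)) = m - 5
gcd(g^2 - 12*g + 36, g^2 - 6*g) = g - 6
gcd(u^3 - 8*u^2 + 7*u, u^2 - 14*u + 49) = u - 7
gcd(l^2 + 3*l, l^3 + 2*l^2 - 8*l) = l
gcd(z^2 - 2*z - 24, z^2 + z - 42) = z - 6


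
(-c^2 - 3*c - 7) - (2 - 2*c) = -c^2 - c - 9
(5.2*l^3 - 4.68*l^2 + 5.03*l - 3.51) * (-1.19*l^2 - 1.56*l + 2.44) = -6.188*l^5 - 2.5428*l^4 + 14.0031*l^3 - 15.0891*l^2 + 17.7488*l - 8.5644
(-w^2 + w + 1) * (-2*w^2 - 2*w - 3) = 2*w^4 - w^2 - 5*w - 3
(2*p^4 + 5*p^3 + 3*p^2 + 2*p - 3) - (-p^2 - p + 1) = 2*p^4 + 5*p^3 + 4*p^2 + 3*p - 4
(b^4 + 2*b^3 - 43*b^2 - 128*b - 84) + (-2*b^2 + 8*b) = b^4 + 2*b^3 - 45*b^2 - 120*b - 84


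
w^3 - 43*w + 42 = (w - 6)*(w - 1)*(w + 7)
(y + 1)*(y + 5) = y^2 + 6*y + 5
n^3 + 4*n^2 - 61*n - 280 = (n - 8)*(n + 5)*(n + 7)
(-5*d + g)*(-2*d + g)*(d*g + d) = 10*d^3*g + 10*d^3 - 7*d^2*g^2 - 7*d^2*g + d*g^3 + d*g^2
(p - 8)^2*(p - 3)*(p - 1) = p^4 - 20*p^3 + 131*p^2 - 304*p + 192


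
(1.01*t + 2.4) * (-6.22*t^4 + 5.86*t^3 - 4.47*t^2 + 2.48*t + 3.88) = -6.2822*t^5 - 9.0094*t^4 + 9.5493*t^3 - 8.2232*t^2 + 9.8708*t + 9.312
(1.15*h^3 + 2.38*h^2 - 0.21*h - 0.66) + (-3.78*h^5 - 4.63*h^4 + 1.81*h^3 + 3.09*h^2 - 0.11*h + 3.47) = -3.78*h^5 - 4.63*h^4 + 2.96*h^3 + 5.47*h^2 - 0.32*h + 2.81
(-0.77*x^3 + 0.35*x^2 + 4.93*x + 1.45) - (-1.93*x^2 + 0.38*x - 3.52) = -0.77*x^3 + 2.28*x^2 + 4.55*x + 4.97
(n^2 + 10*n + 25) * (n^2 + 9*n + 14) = n^4 + 19*n^3 + 129*n^2 + 365*n + 350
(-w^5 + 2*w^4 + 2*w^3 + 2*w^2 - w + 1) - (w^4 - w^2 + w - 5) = -w^5 + w^4 + 2*w^3 + 3*w^2 - 2*w + 6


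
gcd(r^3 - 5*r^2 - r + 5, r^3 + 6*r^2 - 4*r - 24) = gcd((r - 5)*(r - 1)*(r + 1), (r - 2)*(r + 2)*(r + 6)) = 1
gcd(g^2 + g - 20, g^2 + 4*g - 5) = g + 5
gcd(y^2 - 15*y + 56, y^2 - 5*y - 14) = y - 7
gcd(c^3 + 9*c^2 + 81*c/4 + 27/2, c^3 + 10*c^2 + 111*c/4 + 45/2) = c^2 + 15*c/2 + 9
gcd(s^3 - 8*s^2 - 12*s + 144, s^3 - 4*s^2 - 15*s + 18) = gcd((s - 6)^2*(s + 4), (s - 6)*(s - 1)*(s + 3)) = s - 6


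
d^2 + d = d*(d + 1)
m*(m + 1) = m^2 + m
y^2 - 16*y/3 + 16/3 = (y - 4)*(y - 4/3)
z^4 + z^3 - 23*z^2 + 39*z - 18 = (z - 3)*(z - 1)^2*(z + 6)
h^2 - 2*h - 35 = (h - 7)*(h + 5)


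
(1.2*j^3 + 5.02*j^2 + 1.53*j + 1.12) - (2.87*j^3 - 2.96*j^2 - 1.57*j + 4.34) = -1.67*j^3 + 7.98*j^2 + 3.1*j - 3.22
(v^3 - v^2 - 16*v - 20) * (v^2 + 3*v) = v^5 + 2*v^4 - 19*v^3 - 68*v^2 - 60*v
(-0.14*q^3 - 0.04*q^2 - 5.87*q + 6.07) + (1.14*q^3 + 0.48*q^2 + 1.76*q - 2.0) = 1.0*q^3 + 0.44*q^2 - 4.11*q + 4.07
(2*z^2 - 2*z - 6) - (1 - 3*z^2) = 5*z^2 - 2*z - 7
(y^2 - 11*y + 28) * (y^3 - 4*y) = y^5 - 11*y^4 + 24*y^3 + 44*y^2 - 112*y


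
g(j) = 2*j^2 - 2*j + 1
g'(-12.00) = -50.00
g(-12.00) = 313.00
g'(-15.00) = -62.00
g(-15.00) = 481.00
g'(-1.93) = -9.72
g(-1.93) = 12.31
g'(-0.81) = -5.24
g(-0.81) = 3.93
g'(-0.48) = -3.92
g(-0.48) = 2.42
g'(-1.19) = -6.76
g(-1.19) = 6.21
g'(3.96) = 13.84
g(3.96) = 24.44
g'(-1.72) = -8.88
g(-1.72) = 10.36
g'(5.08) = 18.32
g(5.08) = 42.45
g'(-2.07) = -10.28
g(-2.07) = 13.71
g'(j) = 4*j - 2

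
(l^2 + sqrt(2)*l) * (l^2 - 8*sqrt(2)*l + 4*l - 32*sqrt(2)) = l^4 - 7*sqrt(2)*l^3 + 4*l^3 - 28*sqrt(2)*l^2 - 16*l^2 - 64*l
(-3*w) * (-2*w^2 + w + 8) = 6*w^3 - 3*w^2 - 24*w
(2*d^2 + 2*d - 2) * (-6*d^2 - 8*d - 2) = -12*d^4 - 28*d^3 - 8*d^2 + 12*d + 4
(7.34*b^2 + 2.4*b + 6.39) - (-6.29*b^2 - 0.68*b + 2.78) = 13.63*b^2 + 3.08*b + 3.61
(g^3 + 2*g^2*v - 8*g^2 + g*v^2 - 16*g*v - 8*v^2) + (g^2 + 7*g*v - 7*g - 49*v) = g^3 + 2*g^2*v - 7*g^2 + g*v^2 - 9*g*v - 7*g - 8*v^2 - 49*v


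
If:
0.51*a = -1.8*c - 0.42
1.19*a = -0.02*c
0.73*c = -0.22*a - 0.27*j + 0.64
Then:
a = 0.00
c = -0.23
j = 3.00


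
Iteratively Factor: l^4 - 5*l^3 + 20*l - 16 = (l + 2)*(l^3 - 7*l^2 + 14*l - 8) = (l - 2)*(l + 2)*(l^2 - 5*l + 4) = (l - 4)*(l - 2)*(l + 2)*(l - 1)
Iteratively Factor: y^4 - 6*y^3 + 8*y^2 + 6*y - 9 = (y - 3)*(y^3 - 3*y^2 - y + 3) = (y - 3)*(y + 1)*(y^2 - 4*y + 3) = (y - 3)^2*(y + 1)*(y - 1)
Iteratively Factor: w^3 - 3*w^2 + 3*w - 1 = (w - 1)*(w^2 - 2*w + 1) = (w - 1)^2*(w - 1)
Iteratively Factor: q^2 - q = (q)*(q - 1)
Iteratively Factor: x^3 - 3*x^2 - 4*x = (x + 1)*(x^2 - 4*x) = (x - 4)*(x + 1)*(x)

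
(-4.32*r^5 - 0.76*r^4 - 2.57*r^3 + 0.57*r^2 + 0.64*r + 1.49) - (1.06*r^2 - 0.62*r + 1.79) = -4.32*r^5 - 0.76*r^4 - 2.57*r^3 - 0.49*r^2 + 1.26*r - 0.3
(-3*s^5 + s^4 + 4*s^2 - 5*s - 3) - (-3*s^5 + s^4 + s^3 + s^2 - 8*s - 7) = -s^3 + 3*s^2 + 3*s + 4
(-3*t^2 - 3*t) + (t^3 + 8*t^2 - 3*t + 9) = t^3 + 5*t^2 - 6*t + 9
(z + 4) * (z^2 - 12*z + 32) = z^3 - 8*z^2 - 16*z + 128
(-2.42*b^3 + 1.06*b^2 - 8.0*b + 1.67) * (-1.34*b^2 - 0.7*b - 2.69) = 3.2428*b^5 + 0.2736*b^4 + 16.4878*b^3 + 0.5108*b^2 + 20.351*b - 4.4923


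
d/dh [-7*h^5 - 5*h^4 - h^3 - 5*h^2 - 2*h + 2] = -35*h^4 - 20*h^3 - 3*h^2 - 10*h - 2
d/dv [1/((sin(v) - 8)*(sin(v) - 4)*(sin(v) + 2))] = (-3*sin(v)^2 + 20*sin(v) - 8)*cos(v)/((sin(v) - 8)^2*(sin(v) - 4)^2*(sin(v) + 2)^2)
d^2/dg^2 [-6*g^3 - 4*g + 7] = -36*g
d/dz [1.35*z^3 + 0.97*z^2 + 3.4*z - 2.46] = 4.05*z^2 + 1.94*z + 3.4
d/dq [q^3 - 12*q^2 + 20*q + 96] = 3*q^2 - 24*q + 20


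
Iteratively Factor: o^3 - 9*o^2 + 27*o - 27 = (o - 3)*(o^2 - 6*o + 9) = (o - 3)^2*(o - 3)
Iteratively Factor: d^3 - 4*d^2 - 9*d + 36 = (d - 3)*(d^2 - d - 12) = (d - 3)*(d + 3)*(d - 4)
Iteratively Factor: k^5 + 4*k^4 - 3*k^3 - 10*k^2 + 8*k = (k + 4)*(k^4 - 3*k^2 + 2*k) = k*(k + 4)*(k^3 - 3*k + 2) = k*(k + 2)*(k + 4)*(k^2 - 2*k + 1) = k*(k - 1)*(k + 2)*(k + 4)*(k - 1)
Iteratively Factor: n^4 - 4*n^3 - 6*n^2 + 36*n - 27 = (n + 3)*(n^3 - 7*n^2 + 15*n - 9) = (n - 1)*(n + 3)*(n^2 - 6*n + 9) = (n - 3)*(n - 1)*(n + 3)*(n - 3)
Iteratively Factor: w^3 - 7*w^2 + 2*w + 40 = (w + 2)*(w^2 - 9*w + 20) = (w - 4)*(w + 2)*(w - 5)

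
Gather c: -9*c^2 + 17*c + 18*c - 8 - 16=-9*c^2 + 35*c - 24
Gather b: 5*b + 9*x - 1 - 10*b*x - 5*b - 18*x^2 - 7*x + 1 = -10*b*x - 18*x^2 + 2*x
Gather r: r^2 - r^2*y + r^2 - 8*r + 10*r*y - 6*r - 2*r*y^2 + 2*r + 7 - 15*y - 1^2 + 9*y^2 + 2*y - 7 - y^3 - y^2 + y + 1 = r^2*(2 - y) + r*(-2*y^2 + 10*y - 12) - y^3 + 8*y^2 - 12*y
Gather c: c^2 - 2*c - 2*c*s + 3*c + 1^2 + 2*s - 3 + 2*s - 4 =c^2 + c*(1 - 2*s) + 4*s - 6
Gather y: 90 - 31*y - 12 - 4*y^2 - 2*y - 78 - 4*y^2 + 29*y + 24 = -8*y^2 - 4*y + 24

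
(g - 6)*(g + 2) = g^2 - 4*g - 12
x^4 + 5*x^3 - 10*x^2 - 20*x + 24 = (x - 2)*(x - 1)*(x + 2)*(x + 6)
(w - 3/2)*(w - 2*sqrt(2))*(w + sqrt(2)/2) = w^3 - 3*sqrt(2)*w^2/2 - 3*w^2/2 - 2*w + 9*sqrt(2)*w/4 + 3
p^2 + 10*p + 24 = (p + 4)*(p + 6)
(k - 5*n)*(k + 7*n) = k^2 + 2*k*n - 35*n^2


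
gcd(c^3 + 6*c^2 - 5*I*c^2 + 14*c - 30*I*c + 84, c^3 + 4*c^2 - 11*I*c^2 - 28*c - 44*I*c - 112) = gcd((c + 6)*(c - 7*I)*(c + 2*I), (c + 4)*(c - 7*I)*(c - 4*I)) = c - 7*I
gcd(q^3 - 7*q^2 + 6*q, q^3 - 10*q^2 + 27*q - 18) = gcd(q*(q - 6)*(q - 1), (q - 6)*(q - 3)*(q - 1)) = q^2 - 7*q + 6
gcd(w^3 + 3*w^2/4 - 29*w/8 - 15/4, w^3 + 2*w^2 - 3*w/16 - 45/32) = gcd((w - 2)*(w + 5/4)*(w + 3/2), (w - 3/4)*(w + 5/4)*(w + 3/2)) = w^2 + 11*w/4 + 15/8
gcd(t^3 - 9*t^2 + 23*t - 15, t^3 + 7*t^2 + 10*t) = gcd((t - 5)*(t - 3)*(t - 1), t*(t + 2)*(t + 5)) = 1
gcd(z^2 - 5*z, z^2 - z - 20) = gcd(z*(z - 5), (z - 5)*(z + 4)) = z - 5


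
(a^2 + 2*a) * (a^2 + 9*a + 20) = a^4 + 11*a^3 + 38*a^2 + 40*a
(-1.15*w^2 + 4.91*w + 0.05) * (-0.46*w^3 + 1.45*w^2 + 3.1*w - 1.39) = 0.529*w^5 - 3.9261*w^4 + 3.5315*w^3 + 16.892*w^2 - 6.6699*w - 0.0695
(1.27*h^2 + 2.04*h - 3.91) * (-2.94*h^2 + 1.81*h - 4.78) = -3.7338*h^4 - 3.6989*h^3 + 9.1172*h^2 - 16.8283*h + 18.6898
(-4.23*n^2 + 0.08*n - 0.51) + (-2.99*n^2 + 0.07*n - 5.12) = -7.22*n^2 + 0.15*n - 5.63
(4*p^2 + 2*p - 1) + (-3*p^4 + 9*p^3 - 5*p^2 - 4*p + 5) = -3*p^4 + 9*p^3 - p^2 - 2*p + 4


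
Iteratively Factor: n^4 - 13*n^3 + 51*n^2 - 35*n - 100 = (n - 5)*(n^3 - 8*n^2 + 11*n + 20) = (n - 5)*(n + 1)*(n^2 - 9*n + 20) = (n - 5)^2*(n + 1)*(n - 4)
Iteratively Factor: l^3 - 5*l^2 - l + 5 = (l - 1)*(l^2 - 4*l - 5) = (l - 5)*(l - 1)*(l + 1)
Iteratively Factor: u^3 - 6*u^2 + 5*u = (u - 1)*(u^2 - 5*u) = (u - 5)*(u - 1)*(u)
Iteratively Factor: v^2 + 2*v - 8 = (v - 2)*(v + 4)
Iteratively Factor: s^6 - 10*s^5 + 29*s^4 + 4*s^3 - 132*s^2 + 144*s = (s)*(s^5 - 10*s^4 + 29*s^3 + 4*s^2 - 132*s + 144) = s*(s + 2)*(s^4 - 12*s^3 + 53*s^2 - 102*s + 72) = s*(s - 4)*(s + 2)*(s^3 - 8*s^2 + 21*s - 18) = s*(s - 4)*(s - 3)*(s + 2)*(s^2 - 5*s + 6) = s*(s - 4)*(s - 3)*(s - 2)*(s + 2)*(s - 3)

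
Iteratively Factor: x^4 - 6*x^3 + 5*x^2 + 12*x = (x + 1)*(x^3 - 7*x^2 + 12*x) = (x - 4)*(x + 1)*(x^2 - 3*x) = (x - 4)*(x - 3)*(x + 1)*(x)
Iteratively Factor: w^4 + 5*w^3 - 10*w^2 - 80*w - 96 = (w + 2)*(w^3 + 3*w^2 - 16*w - 48) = (w + 2)*(w + 3)*(w^2 - 16) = (w - 4)*(w + 2)*(w + 3)*(w + 4)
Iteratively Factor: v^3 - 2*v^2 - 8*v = (v + 2)*(v^2 - 4*v) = v*(v + 2)*(v - 4)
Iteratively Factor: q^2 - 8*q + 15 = (q - 3)*(q - 5)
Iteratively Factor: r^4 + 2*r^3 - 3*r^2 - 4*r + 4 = (r - 1)*(r^3 + 3*r^2 - 4) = (r - 1)^2*(r^2 + 4*r + 4) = (r - 1)^2*(r + 2)*(r + 2)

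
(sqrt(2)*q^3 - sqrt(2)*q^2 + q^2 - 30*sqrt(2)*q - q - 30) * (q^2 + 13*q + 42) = sqrt(2)*q^5 + q^4 + 12*sqrt(2)*q^4 - sqrt(2)*q^3 + 12*q^3 - 432*sqrt(2)*q^2 - q^2 - 1260*sqrt(2)*q - 432*q - 1260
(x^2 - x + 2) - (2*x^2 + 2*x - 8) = -x^2 - 3*x + 10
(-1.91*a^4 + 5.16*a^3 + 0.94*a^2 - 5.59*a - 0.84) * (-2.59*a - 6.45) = 4.9469*a^5 - 1.0449*a^4 - 35.7166*a^3 + 8.4151*a^2 + 38.2311*a + 5.418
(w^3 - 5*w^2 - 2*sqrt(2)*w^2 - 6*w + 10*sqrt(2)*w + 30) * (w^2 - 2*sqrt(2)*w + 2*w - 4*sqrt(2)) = w^5 - 4*sqrt(2)*w^4 - 3*w^4 - 8*w^3 + 12*sqrt(2)*w^3 - 6*w^2 + 52*sqrt(2)*w^2 - 36*sqrt(2)*w - 20*w - 120*sqrt(2)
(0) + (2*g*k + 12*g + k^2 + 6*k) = 2*g*k + 12*g + k^2 + 6*k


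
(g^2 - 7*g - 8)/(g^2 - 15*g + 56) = (g + 1)/(g - 7)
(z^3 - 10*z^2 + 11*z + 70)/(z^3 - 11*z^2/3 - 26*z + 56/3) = 3*(z^2 - 3*z - 10)/(3*z^2 + 10*z - 8)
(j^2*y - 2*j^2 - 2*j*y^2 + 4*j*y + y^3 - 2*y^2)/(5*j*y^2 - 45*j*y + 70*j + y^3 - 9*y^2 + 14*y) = (j^2 - 2*j*y + y^2)/(5*j*y - 35*j + y^2 - 7*y)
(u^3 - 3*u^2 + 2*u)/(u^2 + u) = (u^2 - 3*u + 2)/(u + 1)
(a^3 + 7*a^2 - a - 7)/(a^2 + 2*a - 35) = (a^2 - 1)/(a - 5)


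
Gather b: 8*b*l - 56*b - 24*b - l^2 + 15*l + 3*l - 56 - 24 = b*(8*l - 80) - l^2 + 18*l - 80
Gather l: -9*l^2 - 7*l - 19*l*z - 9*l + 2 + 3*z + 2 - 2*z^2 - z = -9*l^2 + l*(-19*z - 16) - 2*z^2 + 2*z + 4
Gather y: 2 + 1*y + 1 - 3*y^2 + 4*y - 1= -3*y^2 + 5*y + 2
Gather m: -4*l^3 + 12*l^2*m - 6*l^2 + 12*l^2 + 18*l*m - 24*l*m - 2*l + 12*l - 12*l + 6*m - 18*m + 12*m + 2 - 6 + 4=-4*l^3 + 6*l^2 - 2*l + m*(12*l^2 - 6*l)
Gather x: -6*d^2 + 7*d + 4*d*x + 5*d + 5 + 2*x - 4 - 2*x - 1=-6*d^2 + 4*d*x + 12*d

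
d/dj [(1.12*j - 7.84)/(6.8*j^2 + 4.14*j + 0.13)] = (-7.616*j^2 + 106.624*j + 32.6032)/(46.24*j^4 + 56.304*j^3 + 18.9076*j^2 + 1.0764*j + 0.0169)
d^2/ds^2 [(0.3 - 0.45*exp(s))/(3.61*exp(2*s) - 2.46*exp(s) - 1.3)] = (-5.864445*exp(4*s) + 11.64225*exp(3*s) - 20.66364*exp(2*s) + 8.88618*exp(s) - 1.7199)*exp(s)/(47.045881*exp(6*s) - 96.176898*exp(5*s) + 14.713638*exp(4*s) + 54.381744*exp(3*s) - 5.29854*exp(2*s) - 12.4722*exp(s) - 2.197)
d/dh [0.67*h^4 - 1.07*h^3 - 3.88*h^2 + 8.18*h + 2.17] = 2.68*h^3 - 3.21*h^2 - 7.76*h + 8.18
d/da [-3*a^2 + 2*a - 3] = 2 - 6*a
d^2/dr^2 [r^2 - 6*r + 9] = 2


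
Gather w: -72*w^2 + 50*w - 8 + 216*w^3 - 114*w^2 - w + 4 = 216*w^3 - 186*w^2 + 49*w - 4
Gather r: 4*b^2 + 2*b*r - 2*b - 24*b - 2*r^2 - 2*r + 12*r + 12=4*b^2 - 26*b - 2*r^2 + r*(2*b + 10) + 12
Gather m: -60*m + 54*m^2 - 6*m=54*m^2 - 66*m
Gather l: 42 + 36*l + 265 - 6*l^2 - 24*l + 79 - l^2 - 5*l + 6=-7*l^2 + 7*l + 392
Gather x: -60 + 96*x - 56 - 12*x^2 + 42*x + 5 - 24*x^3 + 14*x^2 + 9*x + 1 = -24*x^3 + 2*x^2 + 147*x - 110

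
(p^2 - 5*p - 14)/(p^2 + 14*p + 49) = (p^2 - 5*p - 14)/(p^2 + 14*p + 49)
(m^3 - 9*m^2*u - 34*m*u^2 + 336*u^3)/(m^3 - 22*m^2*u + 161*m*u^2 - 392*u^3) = (-m - 6*u)/(-m + 7*u)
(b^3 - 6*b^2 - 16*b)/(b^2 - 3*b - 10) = b*(b - 8)/(b - 5)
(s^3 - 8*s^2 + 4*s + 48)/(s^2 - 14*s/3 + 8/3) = 3*(s^2 - 4*s - 12)/(3*s - 2)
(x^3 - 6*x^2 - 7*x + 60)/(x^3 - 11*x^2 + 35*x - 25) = (x^2 - x - 12)/(x^2 - 6*x + 5)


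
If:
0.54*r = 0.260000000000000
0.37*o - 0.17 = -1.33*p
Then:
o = 0.459459459459459 - 3.59459459459459*p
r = 0.48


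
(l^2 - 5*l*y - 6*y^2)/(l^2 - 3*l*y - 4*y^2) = (-l + 6*y)/(-l + 4*y)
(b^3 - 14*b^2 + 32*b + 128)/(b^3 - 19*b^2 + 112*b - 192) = (b + 2)/(b - 3)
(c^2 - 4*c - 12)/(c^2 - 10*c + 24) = (c + 2)/(c - 4)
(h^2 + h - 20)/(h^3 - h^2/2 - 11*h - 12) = 2*(h + 5)/(2*h^2 + 7*h + 6)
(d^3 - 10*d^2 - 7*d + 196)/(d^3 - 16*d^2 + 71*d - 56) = (d^2 - 3*d - 28)/(d^2 - 9*d + 8)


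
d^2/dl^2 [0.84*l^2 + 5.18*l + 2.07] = 1.68000000000000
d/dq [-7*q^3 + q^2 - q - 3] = -21*q^2 + 2*q - 1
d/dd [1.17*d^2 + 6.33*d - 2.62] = 2.34*d + 6.33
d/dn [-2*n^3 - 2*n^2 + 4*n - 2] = -6*n^2 - 4*n + 4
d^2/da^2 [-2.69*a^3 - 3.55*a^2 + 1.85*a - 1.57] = -16.14*a - 7.1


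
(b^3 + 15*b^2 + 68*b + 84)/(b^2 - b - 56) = (b^2 + 8*b + 12)/(b - 8)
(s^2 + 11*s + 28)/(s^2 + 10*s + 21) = (s + 4)/(s + 3)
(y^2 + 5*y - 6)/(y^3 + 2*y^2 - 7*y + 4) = (y + 6)/(y^2 + 3*y - 4)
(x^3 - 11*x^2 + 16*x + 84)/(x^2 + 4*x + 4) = (x^2 - 13*x + 42)/(x + 2)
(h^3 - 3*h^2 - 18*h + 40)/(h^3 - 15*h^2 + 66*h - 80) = (h + 4)/(h - 8)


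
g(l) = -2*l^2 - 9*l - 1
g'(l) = -4*l - 9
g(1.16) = -14.13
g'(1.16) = -13.64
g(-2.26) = 9.12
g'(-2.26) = 0.04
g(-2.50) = 9.00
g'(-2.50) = 1.00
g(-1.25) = 7.12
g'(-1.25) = -4.00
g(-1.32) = 7.40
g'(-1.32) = -3.72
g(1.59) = -20.37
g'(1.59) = -15.36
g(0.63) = -7.46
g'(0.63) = -11.52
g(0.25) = -3.38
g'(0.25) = -10.00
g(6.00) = -127.00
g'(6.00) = -33.00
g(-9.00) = -82.00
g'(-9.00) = 27.00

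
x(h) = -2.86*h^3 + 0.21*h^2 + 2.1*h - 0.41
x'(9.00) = -689.10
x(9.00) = -2049.44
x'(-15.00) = -1934.70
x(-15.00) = 9667.84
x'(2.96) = -71.83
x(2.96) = -66.53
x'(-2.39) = -47.91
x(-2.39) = 34.82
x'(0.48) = 0.32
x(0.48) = 0.33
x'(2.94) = -70.83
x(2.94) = -65.10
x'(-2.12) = -37.35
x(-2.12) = 23.33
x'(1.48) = -16.07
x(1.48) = -6.11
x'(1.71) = -22.27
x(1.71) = -10.51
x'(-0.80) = -3.73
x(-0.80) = -0.49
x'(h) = -8.58*h^2 + 0.42*h + 2.1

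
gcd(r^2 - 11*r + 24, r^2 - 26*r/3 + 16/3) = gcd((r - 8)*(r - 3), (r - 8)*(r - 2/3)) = r - 8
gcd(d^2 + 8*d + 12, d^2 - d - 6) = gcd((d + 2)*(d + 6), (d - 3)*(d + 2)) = d + 2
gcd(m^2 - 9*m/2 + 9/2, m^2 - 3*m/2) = m - 3/2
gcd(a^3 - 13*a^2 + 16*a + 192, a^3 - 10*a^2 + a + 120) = a^2 - 5*a - 24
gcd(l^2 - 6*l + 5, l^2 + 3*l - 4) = l - 1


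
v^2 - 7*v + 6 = (v - 6)*(v - 1)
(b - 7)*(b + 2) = b^2 - 5*b - 14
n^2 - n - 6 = (n - 3)*(n + 2)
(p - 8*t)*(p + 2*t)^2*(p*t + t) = p^4*t - 4*p^3*t^2 + p^3*t - 28*p^2*t^3 - 4*p^2*t^2 - 32*p*t^4 - 28*p*t^3 - 32*t^4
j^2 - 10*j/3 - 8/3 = (j - 4)*(j + 2/3)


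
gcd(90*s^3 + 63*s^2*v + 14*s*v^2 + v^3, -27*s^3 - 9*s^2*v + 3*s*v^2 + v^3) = 3*s + v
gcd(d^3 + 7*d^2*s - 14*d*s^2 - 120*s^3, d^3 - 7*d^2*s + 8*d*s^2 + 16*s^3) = -d + 4*s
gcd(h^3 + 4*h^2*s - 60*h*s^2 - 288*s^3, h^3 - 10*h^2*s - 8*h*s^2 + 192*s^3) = -h + 8*s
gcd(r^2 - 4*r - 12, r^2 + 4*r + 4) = r + 2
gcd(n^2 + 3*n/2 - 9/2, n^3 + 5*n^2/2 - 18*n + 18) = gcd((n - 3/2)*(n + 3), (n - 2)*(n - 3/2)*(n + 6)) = n - 3/2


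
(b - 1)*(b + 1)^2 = b^3 + b^2 - b - 1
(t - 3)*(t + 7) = t^2 + 4*t - 21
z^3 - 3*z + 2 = (z - 1)^2*(z + 2)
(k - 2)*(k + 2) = k^2 - 4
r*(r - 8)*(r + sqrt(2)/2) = r^3 - 8*r^2 + sqrt(2)*r^2/2 - 4*sqrt(2)*r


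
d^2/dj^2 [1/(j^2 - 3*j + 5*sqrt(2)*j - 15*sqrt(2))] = 2*(-j^2 - 5*sqrt(2)*j + 3*j + (2*j - 3 + 5*sqrt(2))^2 + 15*sqrt(2))/(j^2 - 3*j + 5*sqrt(2)*j - 15*sqrt(2))^3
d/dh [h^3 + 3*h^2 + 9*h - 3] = 3*h^2 + 6*h + 9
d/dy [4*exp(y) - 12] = 4*exp(y)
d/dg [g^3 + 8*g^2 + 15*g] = 3*g^2 + 16*g + 15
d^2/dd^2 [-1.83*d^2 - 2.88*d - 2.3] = -3.66000000000000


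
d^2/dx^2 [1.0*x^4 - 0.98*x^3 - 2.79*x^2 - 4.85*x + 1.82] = 12.0*x^2 - 5.88*x - 5.58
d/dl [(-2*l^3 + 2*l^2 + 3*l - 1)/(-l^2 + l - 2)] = (2*l^4 - 4*l^3 + 17*l^2 - 10*l - 5)/(l^4 - 2*l^3 + 5*l^2 - 4*l + 4)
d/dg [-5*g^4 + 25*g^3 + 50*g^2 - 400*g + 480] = -20*g^3 + 75*g^2 + 100*g - 400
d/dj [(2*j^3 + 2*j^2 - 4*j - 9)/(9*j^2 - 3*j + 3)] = (6*j^4 - 4*j^3 + 16*j^2 + 58*j - 13)/(3*(9*j^4 - 6*j^3 + 7*j^2 - 2*j + 1))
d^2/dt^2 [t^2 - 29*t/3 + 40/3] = 2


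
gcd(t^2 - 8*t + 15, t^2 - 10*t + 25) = t - 5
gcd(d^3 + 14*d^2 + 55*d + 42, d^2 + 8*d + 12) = d + 6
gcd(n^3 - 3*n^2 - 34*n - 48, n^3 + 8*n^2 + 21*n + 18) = n^2 + 5*n + 6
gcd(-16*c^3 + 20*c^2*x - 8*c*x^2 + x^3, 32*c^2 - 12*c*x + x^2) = -4*c + x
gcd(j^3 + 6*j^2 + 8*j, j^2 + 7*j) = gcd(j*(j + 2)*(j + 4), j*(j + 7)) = j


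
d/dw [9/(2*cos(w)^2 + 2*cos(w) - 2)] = 9*(2*cos(w) + 1)*sin(w)/(2*(-sin(w)^2 + cos(w))^2)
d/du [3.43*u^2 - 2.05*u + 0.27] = 6.86*u - 2.05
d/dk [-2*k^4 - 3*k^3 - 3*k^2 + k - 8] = -8*k^3 - 9*k^2 - 6*k + 1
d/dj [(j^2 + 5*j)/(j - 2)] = (j^2 - 4*j - 10)/(j^2 - 4*j + 4)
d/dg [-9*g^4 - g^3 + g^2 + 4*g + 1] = -36*g^3 - 3*g^2 + 2*g + 4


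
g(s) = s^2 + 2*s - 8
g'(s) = 2*s + 2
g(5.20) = 29.44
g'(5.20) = 12.40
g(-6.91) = 25.93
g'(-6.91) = -11.82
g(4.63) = 22.70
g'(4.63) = 11.26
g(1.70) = -1.71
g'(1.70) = 5.40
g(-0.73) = -8.93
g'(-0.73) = 0.54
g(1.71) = -1.66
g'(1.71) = 5.42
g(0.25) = -7.44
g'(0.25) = 2.50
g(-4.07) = 0.42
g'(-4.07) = -6.14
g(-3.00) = -5.00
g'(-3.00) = -4.00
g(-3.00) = -5.00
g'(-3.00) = -4.00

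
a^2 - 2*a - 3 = (a - 3)*(a + 1)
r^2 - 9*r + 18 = (r - 6)*(r - 3)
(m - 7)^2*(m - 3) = m^3 - 17*m^2 + 91*m - 147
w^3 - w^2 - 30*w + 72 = (w - 4)*(w - 3)*(w + 6)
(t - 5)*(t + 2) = t^2 - 3*t - 10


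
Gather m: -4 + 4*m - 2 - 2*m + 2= 2*m - 4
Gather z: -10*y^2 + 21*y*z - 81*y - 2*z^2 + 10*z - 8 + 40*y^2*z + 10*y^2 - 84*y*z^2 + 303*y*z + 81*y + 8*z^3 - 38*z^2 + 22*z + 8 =8*z^3 + z^2*(-84*y - 40) + z*(40*y^2 + 324*y + 32)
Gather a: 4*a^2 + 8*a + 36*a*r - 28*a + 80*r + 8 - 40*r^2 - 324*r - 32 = 4*a^2 + a*(36*r - 20) - 40*r^2 - 244*r - 24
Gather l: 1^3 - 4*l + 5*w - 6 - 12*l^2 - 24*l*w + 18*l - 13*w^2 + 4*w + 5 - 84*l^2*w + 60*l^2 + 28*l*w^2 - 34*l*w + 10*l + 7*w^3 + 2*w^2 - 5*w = l^2*(48 - 84*w) + l*(28*w^2 - 58*w + 24) + 7*w^3 - 11*w^2 + 4*w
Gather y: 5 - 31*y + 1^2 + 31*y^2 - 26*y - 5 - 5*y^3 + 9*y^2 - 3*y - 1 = -5*y^3 + 40*y^2 - 60*y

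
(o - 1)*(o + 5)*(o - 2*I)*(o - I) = o^4 + 4*o^3 - 3*I*o^3 - 7*o^2 - 12*I*o^2 - 8*o + 15*I*o + 10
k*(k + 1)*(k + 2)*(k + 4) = k^4 + 7*k^3 + 14*k^2 + 8*k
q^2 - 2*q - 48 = (q - 8)*(q + 6)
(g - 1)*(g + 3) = g^2 + 2*g - 3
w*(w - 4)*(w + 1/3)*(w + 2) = w^4 - 5*w^3/3 - 26*w^2/3 - 8*w/3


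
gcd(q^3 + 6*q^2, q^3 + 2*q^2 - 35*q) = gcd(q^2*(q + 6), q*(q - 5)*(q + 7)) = q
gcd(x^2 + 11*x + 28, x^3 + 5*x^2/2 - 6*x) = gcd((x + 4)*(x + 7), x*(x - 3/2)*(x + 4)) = x + 4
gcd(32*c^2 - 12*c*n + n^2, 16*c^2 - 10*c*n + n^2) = 8*c - n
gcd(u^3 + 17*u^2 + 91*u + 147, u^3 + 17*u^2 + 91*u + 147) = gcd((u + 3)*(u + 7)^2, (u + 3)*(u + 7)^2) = u^3 + 17*u^2 + 91*u + 147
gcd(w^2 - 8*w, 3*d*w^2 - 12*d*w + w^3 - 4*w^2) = w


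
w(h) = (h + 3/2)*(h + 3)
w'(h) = 2*h + 9/2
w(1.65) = 14.65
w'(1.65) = 7.80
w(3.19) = 29.03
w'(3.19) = 10.88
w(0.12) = 5.05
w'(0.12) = 4.74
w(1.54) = 13.80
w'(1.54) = 7.58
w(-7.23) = 24.24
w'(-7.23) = -9.96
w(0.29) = 5.89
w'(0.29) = 5.08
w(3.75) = 35.44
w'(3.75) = 12.00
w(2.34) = 20.51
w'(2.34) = 9.18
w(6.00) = 67.50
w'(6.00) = 16.50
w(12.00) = 202.50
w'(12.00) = 28.50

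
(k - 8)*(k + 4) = k^2 - 4*k - 32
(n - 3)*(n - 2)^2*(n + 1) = n^4 - 6*n^3 + 9*n^2 + 4*n - 12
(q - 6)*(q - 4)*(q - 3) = q^3 - 13*q^2 + 54*q - 72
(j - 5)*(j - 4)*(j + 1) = j^3 - 8*j^2 + 11*j + 20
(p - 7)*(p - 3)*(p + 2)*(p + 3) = p^4 - 5*p^3 - 23*p^2 + 45*p + 126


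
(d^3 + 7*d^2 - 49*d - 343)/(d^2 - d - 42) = (d^2 + 14*d + 49)/(d + 6)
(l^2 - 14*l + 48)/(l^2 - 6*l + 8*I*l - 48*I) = (l - 8)/(l + 8*I)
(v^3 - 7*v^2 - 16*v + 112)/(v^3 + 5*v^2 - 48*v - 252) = (v^2 - 16)/(v^2 + 12*v + 36)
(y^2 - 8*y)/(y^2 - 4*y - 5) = y*(8 - y)/(-y^2 + 4*y + 5)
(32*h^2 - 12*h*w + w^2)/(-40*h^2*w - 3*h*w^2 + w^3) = (-4*h + w)/(w*(5*h + w))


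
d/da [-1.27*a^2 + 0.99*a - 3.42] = 0.99 - 2.54*a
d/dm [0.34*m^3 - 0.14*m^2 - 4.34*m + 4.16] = 1.02*m^2 - 0.28*m - 4.34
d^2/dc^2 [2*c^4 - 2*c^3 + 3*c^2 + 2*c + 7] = 24*c^2 - 12*c + 6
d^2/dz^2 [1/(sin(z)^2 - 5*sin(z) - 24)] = (-4*sin(z)^4 + 15*sin(z)^3 - 115*sin(z)^2 + 90*sin(z) + 98)/((sin(z) - 8)^3*(sin(z) + 3)^3)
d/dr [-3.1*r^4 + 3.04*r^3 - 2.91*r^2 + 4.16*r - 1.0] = -12.4*r^3 + 9.12*r^2 - 5.82*r + 4.16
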